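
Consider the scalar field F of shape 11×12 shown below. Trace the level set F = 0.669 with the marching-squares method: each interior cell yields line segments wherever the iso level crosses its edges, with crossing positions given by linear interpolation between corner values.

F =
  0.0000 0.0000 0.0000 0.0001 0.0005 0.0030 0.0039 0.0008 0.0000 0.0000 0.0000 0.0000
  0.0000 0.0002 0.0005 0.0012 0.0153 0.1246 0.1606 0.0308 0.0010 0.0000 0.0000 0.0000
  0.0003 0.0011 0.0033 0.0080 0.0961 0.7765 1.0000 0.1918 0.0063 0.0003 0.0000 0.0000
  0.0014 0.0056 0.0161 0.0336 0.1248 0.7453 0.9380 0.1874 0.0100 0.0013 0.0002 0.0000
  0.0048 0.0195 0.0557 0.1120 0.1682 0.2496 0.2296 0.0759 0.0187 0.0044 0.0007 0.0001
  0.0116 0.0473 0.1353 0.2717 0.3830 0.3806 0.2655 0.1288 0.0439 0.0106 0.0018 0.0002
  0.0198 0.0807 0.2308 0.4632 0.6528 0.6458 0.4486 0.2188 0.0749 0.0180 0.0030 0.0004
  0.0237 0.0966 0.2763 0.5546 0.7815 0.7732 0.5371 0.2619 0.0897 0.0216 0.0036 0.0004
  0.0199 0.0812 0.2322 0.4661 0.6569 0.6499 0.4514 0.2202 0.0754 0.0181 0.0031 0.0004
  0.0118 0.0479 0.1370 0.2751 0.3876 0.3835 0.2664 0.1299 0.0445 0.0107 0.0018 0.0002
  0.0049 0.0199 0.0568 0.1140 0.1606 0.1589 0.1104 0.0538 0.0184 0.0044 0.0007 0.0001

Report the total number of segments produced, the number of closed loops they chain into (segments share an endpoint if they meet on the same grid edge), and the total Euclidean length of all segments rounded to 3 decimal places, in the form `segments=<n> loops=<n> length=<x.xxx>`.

segments=14 loops=2 length=11.490

cell (1,4): code 0100 → (1.835,5.000)–(2.000,4.842)
cell (1,5): code 1100 → (1.606,6.000)–(1.835,5.000)
cell (1,6): code 1000 → (2.000,6.410)–(1.606,6.000)
cell (2,4): code 0110 → (2.000,4.842)–(3.000,4.877)
cell (2,6): code 1001 → (3.000,6.358)–(2.000,6.410)
cell (3,4): code 0010 → (3.000,4.877)–(3.154,5.000)
cell (3,5): code 0011 → (3.154,5.000)–(3.380,6.000)
cell (3,6): code 0001 → (3.380,6.000)–(3.000,6.358)
cell (6,3): code 0100 → (6.126,4.000)–(7.000,3.504)
cell (6,4): code 1100 → (6.182,5.000)–(6.126,4.000)
cell (6,5): code 1000 → (7.000,5.441)–(6.182,5.000)
cell (7,3): code 0010 → (7.000,3.504)–(7.903,4.000)
cell (7,4): code 0011 → (7.903,4.000)–(7.845,5.000)
cell (7,5): code 0001 → (7.845,5.000)–(7.000,5.441)
total: 14 segments, chained into 2 closed loop(s), length Σ = 11.490173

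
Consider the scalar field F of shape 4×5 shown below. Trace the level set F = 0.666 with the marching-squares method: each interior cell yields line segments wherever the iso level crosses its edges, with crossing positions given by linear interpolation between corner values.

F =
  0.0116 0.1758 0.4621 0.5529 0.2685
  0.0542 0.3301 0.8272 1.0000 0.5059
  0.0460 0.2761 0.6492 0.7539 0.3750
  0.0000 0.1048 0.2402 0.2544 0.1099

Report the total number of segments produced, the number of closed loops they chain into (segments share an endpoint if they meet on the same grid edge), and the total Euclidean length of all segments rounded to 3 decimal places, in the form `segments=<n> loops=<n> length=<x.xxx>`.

segments=8 loops=1 length=5.992

cell (0,1): code 0100 → (0.558,2.000)–(1.000,1.676)
cell (0,2): code 1100 → (0.253,3.000)–(0.558,2.000)
cell (0,3): code 1000 → (1.000,3.676)–(0.253,3.000)
cell (1,1): code 0010 → (1.000,1.676)–(1.906,2.000)
cell (1,2): code 0111 → (1.906,2.000)–(2.000,2.160)
cell (1,3): code 1001 → (2.000,3.232)–(1.000,3.676)
cell (2,2): code 0010 → (2.000,2.160)–(2.176,3.000)
cell (2,3): code 0001 → (2.176,3.000)–(2.000,3.232)
total: 8 segments, chained into 1 closed loop(s), length Σ = 5.992102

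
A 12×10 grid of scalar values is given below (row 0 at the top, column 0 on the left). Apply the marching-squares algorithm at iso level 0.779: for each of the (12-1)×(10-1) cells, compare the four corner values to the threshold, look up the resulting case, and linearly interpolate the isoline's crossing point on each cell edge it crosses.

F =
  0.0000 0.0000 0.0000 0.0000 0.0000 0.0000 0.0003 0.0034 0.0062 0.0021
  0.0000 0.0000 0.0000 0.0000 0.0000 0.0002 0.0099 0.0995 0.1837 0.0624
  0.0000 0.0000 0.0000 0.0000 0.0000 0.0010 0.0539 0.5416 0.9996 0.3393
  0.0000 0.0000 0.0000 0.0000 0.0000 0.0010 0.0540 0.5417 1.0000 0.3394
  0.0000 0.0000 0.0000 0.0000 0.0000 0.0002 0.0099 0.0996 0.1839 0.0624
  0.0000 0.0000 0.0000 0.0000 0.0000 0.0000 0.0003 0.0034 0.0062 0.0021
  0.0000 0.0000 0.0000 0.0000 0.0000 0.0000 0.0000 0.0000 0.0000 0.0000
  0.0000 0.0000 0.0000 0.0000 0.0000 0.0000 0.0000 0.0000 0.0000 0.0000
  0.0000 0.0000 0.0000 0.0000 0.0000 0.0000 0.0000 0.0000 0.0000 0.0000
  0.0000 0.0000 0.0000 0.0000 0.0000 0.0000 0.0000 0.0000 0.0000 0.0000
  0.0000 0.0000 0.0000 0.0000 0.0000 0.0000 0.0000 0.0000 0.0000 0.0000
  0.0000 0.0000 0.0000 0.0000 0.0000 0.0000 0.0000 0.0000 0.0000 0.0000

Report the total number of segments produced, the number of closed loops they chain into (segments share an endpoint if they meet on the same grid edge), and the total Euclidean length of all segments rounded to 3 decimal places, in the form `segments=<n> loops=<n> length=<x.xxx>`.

cell (1,7): code 0100 → (1.730,8.000)–(2.000,7.518)
cell (1,8): code 1000 → (2.000,8.334)–(1.730,8.000)
cell (2,7): code 0110 → (2.000,7.518)–(3.000,7.518)
cell (2,8): code 1001 → (3.000,8.335)–(2.000,8.334)
cell (3,7): code 0010 → (3.000,7.518)–(3.271,8.000)
cell (3,8): code 0001 → (3.271,8.000)–(3.000,8.335)
total: 6 segments, chained into 1 closed loop(s), length Σ = 3.965610

segments=6 loops=1 length=3.966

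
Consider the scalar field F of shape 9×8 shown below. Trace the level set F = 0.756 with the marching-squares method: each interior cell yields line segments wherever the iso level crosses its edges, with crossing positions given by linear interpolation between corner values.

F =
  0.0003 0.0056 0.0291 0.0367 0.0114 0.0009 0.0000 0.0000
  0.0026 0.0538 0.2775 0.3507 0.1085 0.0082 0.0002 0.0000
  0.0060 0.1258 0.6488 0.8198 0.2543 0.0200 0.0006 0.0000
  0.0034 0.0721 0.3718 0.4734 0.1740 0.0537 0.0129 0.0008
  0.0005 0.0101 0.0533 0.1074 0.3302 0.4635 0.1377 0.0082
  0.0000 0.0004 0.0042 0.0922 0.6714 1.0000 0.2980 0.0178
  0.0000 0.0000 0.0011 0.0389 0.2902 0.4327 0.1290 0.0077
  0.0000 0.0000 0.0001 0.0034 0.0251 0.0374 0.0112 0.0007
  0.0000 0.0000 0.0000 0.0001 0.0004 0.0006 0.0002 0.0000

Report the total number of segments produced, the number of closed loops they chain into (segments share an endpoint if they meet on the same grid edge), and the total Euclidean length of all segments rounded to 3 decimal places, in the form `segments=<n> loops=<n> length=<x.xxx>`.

cell (1,2): code 0100 → (1.864,3.000)–(2.000,2.627)
cell (1,3): code 1000 → (2.000,3.113)–(1.864,3.000)
cell (2,2): code 0010 → (2.000,2.627)–(2.184,3.000)
cell (2,3): code 0001 → (2.184,3.000)–(2.000,3.113)
cell (4,4): code 0100 → (4.545,5.000)–(5.000,4.257)
cell (4,5): code 1000 → (5.000,5.348)–(4.545,5.000)
cell (5,4): code 0010 → (5.000,4.257)–(5.430,5.000)
cell (5,5): code 0001 → (5.430,5.000)–(5.000,5.348)
total: 8 segments, chained into 2 closed loop(s), length Σ = 4.060172

segments=8 loops=2 length=4.060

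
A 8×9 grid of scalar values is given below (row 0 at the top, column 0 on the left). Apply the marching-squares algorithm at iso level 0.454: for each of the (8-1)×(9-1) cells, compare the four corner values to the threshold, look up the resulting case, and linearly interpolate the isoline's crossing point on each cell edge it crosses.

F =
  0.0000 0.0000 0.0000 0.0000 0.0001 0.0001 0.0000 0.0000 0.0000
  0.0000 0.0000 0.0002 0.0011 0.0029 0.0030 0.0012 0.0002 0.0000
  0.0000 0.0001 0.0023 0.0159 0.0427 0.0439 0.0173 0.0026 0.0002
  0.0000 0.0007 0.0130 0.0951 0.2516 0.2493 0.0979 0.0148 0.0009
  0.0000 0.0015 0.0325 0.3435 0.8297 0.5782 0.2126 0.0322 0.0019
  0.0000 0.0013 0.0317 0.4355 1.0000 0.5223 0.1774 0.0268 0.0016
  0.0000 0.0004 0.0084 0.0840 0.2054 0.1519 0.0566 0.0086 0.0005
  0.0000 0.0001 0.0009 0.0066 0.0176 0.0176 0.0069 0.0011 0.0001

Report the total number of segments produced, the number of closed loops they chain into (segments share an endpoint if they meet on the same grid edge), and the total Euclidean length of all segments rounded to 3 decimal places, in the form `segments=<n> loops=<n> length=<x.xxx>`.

segments=8 loops=1 length=7.159

cell (3,3): code 0100 → (3.350,4.000)–(4.000,3.227)
cell (3,4): code 1100 → (3.622,5.000)–(3.350,4.000)
cell (3,5): code 1000 → (4.000,5.340)–(3.622,5.000)
cell (4,3): code 0110 → (4.000,3.227)–(5.000,3.033)
cell (4,5): code 1001 → (5.000,5.198)–(4.000,5.340)
cell (5,3): code 0010 → (5.000,3.033)–(5.687,4.000)
cell (5,4): code 0011 → (5.687,4.000)–(5.184,5.000)
cell (5,5): code 0001 → (5.184,5.000)–(5.000,5.198)
total: 8 segments, chained into 1 closed loop(s), length Σ = 7.159065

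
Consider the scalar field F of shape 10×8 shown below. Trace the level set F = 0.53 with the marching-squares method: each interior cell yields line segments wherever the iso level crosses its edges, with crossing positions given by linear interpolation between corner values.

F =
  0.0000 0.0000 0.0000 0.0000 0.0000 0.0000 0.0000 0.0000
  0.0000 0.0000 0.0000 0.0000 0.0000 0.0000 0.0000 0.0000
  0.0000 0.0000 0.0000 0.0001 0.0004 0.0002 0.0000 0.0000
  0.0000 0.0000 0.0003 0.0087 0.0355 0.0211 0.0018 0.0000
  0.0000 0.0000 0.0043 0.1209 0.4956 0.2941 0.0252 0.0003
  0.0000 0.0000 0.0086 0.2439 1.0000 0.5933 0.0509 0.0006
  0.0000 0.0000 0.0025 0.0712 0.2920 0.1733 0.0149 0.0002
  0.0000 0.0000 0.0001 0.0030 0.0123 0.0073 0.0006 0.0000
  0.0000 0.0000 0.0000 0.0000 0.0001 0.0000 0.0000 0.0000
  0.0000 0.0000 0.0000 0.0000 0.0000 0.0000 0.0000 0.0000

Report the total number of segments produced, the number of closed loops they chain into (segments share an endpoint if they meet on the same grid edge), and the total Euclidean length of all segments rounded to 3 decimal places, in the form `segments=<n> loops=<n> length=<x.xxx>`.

segments=6 loops=1 length=4.818

cell (4,3): code 0100 → (4.068,4.000)–(5.000,3.378)
cell (4,4): code 1100 → (4.788,5.000)–(4.068,4.000)
cell (4,5): code 1000 → (5.000,5.117)–(4.788,5.000)
cell (5,3): code 0010 → (5.000,3.378)–(5.664,4.000)
cell (5,4): code 0011 → (5.664,4.000)–(5.151,5.000)
cell (5,5): code 0001 → (5.151,5.000)–(5.000,5.117)
total: 6 segments, chained into 1 closed loop(s), length Σ = 4.818127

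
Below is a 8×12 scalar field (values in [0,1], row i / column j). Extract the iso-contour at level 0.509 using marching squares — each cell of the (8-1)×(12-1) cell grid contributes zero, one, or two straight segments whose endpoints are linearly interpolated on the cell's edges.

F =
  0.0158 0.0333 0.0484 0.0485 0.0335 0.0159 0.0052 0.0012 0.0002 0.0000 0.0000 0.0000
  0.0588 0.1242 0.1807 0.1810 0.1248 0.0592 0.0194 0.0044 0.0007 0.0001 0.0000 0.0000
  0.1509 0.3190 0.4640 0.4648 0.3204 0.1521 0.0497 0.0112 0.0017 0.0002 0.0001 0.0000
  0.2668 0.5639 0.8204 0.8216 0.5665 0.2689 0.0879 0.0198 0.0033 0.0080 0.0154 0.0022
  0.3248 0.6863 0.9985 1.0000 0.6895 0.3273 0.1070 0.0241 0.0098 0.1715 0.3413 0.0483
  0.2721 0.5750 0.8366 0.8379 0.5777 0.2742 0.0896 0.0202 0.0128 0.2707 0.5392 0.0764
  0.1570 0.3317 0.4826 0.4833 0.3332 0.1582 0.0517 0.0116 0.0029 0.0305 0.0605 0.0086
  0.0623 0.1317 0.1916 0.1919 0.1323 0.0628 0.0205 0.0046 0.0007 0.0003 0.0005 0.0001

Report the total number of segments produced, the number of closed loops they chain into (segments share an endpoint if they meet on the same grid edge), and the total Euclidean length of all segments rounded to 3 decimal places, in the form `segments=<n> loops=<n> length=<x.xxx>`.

cell (2,0): code 0100 → (2.776,1.000)–(3.000,0.815)
cell (2,1): code 1100 → (2.126,2.000)–(2.776,1.000)
cell (2,2): code 1100 → (2.124,3.000)–(2.126,2.000)
cell (2,3): code 1100 → (2.766,4.000)–(2.124,3.000)
cell (2,4): code 1000 → (3.000,4.193)–(2.766,4.000)
cell (3,0): code 0110 → (3.000,0.815)–(4.000,0.510)
cell (3,4): code 1001 → (4.000,4.498)–(3.000,4.193)
cell (4,0): code 0110 → (4.000,0.510)–(5.000,0.782)
cell (4,4): code 1001 → (5.000,4.226)–(4.000,4.498)
cell (4,9): code 0100 → (4.847,10.000)–(5.000,9.888)
cell (4,10): code 1000 → (5.000,10.065)–(4.847,10.000)
cell (5,0): code 0010 → (5.000,0.782)–(5.271,1.000)
cell (5,1): code 0011 → (5.271,1.000)–(5.925,2.000)
cell (5,2): code 0011 → (5.925,2.000)–(5.928,3.000)
cell (5,3): code 0011 → (5.928,3.000)–(5.281,4.000)
cell (5,4): code 0001 → (5.281,4.000)–(5.000,4.226)
cell (5,9): code 0010 → (5.000,9.888)–(5.063,10.000)
cell (5,10): code 0001 → (5.063,10.000)–(5.000,10.065)
total: 18 segments, chained into 2 closed loop(s), length Σ = 12.808546

segments=18 loops=2 length=12.809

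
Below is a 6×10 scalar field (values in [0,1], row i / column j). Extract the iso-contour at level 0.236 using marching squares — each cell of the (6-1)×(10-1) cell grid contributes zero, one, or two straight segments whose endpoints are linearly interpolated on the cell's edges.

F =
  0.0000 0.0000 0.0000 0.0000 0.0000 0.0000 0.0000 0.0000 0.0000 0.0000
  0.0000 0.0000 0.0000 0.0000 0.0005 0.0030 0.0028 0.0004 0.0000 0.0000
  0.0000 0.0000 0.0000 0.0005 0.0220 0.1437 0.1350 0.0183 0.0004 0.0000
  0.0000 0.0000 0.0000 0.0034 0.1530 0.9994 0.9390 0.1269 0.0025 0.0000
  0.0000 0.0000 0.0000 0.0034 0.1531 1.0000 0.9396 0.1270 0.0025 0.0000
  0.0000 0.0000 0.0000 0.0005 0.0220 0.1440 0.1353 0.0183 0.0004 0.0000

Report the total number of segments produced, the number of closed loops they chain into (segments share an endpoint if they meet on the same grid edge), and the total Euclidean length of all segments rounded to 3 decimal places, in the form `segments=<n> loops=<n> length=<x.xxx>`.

segments=8 loops=1 length=8.999

cell (2,4): code 0100 → (2.108,5.000)–(3.000,4.098)
cell (2,5): code 1100 → (2.126,6.000)–(2.108,5.000)
cell (2,6): code 1000 → (3.000,6.866)–(2.126,6.000)
cell (3,4): code 0110 → (3.000,4.098)–(4.000,4.098)
cell (3,6): code 1001 → (4.000,6.866)–(3.000,6.866)
cell (4,4): code 0010 → (4.000,4.098)–(4.893,5.000)
cell (4,5): code 0011 → (4.893,5.000)–(4.875,6.000)
cell (4,6): code 0001 → (4.875,6.000)–(4.000,6.866)
total: 8 segments, chained into 1 closed loop(s), length Σ = 8.999208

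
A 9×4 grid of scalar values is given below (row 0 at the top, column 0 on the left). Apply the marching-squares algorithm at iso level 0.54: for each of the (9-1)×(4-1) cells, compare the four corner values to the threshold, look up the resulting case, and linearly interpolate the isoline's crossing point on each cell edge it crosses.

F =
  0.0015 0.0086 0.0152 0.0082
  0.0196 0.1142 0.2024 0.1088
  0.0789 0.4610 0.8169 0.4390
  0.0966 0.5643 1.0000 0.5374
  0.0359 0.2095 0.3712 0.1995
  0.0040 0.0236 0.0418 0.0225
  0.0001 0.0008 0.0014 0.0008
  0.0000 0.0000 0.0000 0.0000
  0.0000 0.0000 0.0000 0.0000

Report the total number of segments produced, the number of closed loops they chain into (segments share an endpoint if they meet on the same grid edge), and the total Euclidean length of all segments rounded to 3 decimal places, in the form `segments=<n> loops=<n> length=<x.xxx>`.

segments=8 loops=1 length=6.351

cell (1,1): code 0100 → (1.549,2.000)–(2.000,1.222)
cell (1,2): code 1000 → (2.000,2.733)–(1.549,2.000)
cell (2,0): code 0100 → (2.765,1.000)–(3.000,0.948)
cell (2,1): code 1110 → (2.000,1.222)–(2.765,1.000)
cell (2,2): code 1001 → (3.000,2.994)–(2.000,2.733)
cell (3,0): code 0010 → (3.000,0.948)–(3.068,1.000)
cell (3,1): code 0011 → (3.068,1.000)–(3.732,2.000)
cell (3,2): code 0001 → (3.732,2.000)–(3.000,2.994)
total: 8 segments, chained into 1 closed loop(s), length Σ = 6.350504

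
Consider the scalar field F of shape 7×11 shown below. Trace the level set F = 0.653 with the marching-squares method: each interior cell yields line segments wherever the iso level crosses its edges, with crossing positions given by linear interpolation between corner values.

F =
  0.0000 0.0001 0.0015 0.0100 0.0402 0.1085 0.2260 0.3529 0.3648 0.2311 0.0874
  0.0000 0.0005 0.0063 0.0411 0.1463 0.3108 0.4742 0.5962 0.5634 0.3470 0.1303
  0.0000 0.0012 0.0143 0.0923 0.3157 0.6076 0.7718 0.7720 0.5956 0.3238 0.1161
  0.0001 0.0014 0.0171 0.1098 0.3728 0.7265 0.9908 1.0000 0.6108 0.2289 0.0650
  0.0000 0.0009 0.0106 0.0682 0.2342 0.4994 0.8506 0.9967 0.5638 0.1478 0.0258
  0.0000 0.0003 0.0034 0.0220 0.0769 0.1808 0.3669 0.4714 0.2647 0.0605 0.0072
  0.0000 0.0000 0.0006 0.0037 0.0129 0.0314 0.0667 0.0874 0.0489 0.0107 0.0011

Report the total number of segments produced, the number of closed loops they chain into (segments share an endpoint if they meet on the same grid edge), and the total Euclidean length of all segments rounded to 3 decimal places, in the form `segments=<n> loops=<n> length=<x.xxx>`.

segments=12 loops=1 length=9.915

cell (1,5): code 0100 → (1.601,6.000)–(2.000,5.276)
cell (1,6): code 1100 → (1.323,7.000)–(1.601,6.000)
cell (1,7): code 1000 → (2.000,7.675)–(1.323,7.000)
cell (2,4): code 0100 → (2.382,5.000)–(3.000,4.792)
cell (2,5): code 1110 → (2.000,5.276)–(2.382,5.000)
cell (2,7): code 1001 → (3.000,7.892)–(2.000,7.675)
cell (3,4): code 0010 → (3.000,4.792)–(3.324,5.000)
cell (3,5): code 0111 → (3.324,5.000)–(4.000,5.437)
cell (3,7): code 1001 → (4.000,7.794)–(3.000,7.892)
cell (4,5): code 0010 → (4.000,5.437)–(4.409,6.000)
cell (4,6): code 0011 → (4.409,6.000)–(4.654,7.000)
cell (4,7): code 0001 → (4.654,7.000)–(4.000,7.794)
total: 12 segments, chained into 1 closed loop(s), length Σ = 9.915382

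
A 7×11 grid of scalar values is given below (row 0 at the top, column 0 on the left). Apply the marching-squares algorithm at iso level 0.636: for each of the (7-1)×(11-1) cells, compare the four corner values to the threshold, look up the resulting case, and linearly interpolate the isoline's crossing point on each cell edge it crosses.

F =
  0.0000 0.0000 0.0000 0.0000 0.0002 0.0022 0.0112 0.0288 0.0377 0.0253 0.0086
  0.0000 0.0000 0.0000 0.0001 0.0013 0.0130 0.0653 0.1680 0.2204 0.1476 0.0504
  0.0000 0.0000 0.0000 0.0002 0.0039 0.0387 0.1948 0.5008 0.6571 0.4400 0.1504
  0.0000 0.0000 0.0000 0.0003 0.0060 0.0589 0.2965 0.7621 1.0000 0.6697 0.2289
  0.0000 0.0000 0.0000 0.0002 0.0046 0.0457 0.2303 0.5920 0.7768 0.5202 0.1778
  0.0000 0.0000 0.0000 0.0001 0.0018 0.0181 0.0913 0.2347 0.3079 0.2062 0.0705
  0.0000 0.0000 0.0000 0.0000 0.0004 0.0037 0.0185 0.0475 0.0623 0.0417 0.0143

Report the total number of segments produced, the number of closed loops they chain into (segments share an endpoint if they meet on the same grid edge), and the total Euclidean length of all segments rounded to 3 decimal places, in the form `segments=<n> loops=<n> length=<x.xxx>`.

segments=12 loops=1 length=6.941

cell (1,7): code 0100 → (1.952,8.000)–(2.000,7.865)
cell (1,8): code 1000 → (2.000,8.097)–(1.952,8.000)
cell (2,6): code 0100 → (2.517,7.000)–(3.000,6.729)
cell (2,7): code 1110 → (2.000,7.865)–(2.517,7.000)
cell (2,8): code 1101 → (2.853,9.000)–(2.000,8.097)
cell (2,9): code 1000 → (3.000,9.076)–(2.853,9.000)
cell (3,6): code 0010 → (3.000,6.729)–(3.741,7.000)
cell (3,7): code 0111 → (3.741,7.000)–(4.000,7.238)
cell (3,8): code 1011 → (4.000,8.549)–(3.225,9.000)
cell (3,9): code 0001 → (3.225,9.000)–(3.000,9.076)
cell (4,7): code 0010 → (4.000,7.238)–(4.300,8.000)
cell (4,8): code 0001 → (4.300,8.000)–(4.000,8.549)
total: 12 segments, chained into 1 closed loop(s), length Σ = 6.940684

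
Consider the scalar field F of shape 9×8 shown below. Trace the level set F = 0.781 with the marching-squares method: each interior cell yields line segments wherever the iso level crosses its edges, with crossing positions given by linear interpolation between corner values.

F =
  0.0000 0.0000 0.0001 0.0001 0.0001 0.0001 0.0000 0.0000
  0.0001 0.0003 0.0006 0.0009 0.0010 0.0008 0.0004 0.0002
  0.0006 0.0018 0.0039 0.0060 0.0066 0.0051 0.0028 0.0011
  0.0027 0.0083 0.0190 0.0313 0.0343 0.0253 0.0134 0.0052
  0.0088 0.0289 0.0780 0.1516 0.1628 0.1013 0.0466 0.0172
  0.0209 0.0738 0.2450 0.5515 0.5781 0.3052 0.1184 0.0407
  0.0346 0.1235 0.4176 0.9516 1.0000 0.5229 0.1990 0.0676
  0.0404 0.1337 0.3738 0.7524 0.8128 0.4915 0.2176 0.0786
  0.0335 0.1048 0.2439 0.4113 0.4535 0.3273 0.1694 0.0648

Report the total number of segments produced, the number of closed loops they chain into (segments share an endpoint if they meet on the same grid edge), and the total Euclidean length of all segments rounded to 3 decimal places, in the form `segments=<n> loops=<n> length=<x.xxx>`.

segments=8 loops=1 length=5.368

cell (5,2): code 0100 → (5.574,3.000)–(6.000,2.681)
cell (5,3): code 1100 → (5.481,4.000)–(5.574,3.000)
cell (5,4): code 1000 → (6.000,4.459)–(5.481,4.000)
cell (6,2): code 0010 → (6.000,2.681)–(6.856,3.000)
cell (6,3): code 0111 → (6.856,3.000)–(7.000,3.474)
cell (6,4): code 1001 → (7.000,4.099)–(6.000,4.459)
cell (7,3): code 0010 → (7.000,3.474)–(7.089,4.000)
cell (7,4): code 0001 → (7.089,4.000)–(7.000,4.099)
total: 8 segments, chained into 1 closed loop(s), length Σ = 5.368378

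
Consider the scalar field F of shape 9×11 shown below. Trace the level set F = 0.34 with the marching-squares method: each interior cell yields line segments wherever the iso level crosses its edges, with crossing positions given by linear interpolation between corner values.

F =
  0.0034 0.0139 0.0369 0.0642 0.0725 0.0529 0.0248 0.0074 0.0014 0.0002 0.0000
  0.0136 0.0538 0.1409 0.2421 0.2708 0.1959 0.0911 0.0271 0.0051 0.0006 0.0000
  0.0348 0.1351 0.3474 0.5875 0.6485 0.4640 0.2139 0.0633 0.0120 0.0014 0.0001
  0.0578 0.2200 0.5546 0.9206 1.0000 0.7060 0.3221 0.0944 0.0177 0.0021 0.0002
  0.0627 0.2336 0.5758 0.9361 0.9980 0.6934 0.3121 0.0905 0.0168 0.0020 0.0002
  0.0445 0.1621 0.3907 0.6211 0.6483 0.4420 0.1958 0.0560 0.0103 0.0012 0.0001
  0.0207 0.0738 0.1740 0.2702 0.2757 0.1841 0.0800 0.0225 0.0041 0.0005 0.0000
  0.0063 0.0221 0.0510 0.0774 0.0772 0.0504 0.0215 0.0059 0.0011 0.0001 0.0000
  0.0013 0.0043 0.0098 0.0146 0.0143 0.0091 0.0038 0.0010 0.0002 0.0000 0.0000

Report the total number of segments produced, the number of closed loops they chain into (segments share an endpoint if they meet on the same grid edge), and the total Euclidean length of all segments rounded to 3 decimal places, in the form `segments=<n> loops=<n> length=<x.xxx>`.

cell (1,1): code 0100 → (1.964,2.000)–(2.000,1.965)
cell (1,2): code 1100 → (1.283,3.000)–(1.964,2.000)
cell (1,3): code 1100 → (1.183,4.000)–(1.283,3.000)
cell (1,4): code 1100 → (1.537,5.000)–(1.183,4.000)
cell (1,5): code 1000 → (2.000,5.496)–(1.537,5.000)
cell (2,1): code 0110 → (2.000,1.965)–(3.000,1.359)
cell (2,5): code 1001 → (3.000,5.953)–(2.000,5.496)
cell (3,1): code 0110 → (3.000,1.359)–(4.000,1.311)
cell (3,5): code 1001 → (4.000,5.927)–(3.000,5.953)
cell (4,1): code 0110 → (4.000,1.311)–(5.000,1.778)
cell (4,5): code 1001 → (5.000,5.414)–(4.000,5.927)
cell (5,1): code 0010 → (5.000,1.778)–(5.234,2.000)
cell (5,2): code 0011 → (5.234,2.000)–(5.801,3.000)
cell (5,3): code 0011 → (5.801,3.000)–(5.827,4.000)
cell (5,4): code 0011 → (5.827,4.000)–(5.396,5.000)
cell (5,5): code 0001 → (5.396,5.000)–(5.000,5.414)
total: 16 segments, chained into 1 closed loop(s), length Σ = 14.636295

segments=16 loops=1 length=14.636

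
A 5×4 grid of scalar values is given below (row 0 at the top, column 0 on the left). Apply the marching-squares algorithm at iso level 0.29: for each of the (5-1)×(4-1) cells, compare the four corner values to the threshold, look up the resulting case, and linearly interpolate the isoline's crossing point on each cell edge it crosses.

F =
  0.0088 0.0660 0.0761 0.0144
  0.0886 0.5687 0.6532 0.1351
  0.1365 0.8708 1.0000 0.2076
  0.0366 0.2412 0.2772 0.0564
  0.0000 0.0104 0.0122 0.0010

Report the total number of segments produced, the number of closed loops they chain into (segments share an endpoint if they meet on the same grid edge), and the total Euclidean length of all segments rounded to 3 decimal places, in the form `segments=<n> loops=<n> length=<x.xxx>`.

segments=8 loops=1 length=8.335

cell (0,0): code 0100 → (0.446,1.000)–(1.000,0.419)
cell (0,1): code 1100 → (0.371,2.000)–(0.446,1.000)
cell (0,2): code 1000 → (1.000,2.701)–(0.371,2.000)
cell (1,0): code 0110 → (1.000,0.419)–(2.000,0.209)
cell (1,2): code 1001 → (2.000,2.896)–(1.000,2.701)
cell (2,0): code 0010 → (2.000,0.209)–(2.922,1.000)
cell (2,1): code 0011 → (2.922,1.000)–(2.982,2.000)
cell (2,2): code 0001 → (2.982,2.000)–(2.000,2.896)
total: 8 segments, chained into 1 closed loop(s), length Σ = 8.334843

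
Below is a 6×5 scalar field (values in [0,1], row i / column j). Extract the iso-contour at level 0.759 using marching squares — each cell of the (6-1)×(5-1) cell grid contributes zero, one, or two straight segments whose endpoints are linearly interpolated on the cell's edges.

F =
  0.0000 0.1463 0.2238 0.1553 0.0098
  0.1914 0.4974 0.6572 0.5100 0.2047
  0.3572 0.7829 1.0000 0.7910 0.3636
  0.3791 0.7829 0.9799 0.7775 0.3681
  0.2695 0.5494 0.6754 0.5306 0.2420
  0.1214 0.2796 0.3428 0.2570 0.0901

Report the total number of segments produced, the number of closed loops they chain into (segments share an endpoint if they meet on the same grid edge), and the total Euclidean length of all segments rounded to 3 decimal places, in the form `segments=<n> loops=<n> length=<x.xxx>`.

cell (1,0): code 0100 → (1.916,1.000)–(2.000,0.944)
cell (1,1): code 1100 → (1.297,2.000)–(1.916,1.000)
cell (1,2): code 1100 → (1.886,3.000)–(1.297,2.000)
cell (1,3): code 1000 → (2.000,3.075)–(1.886,3.000)
cell (2,0): code 0110 → (2.000,0.944)–(3.000,0.941)
cell (2,3): code 1001 → (3.000,3.045)–(2.000,3.075)
cell (3,0): code 0010 → (3.000,0.941)–(3.102,1.000)
cell (3,1): code 0011 → (3.102,1.000)–(3.725,2.000)
cell (3,2): code 0011 → (3.725,2.000)–(3.075,3.000)
cell (3,3): code 0001 → (3.075,3.000)–(3.000,3.045)
total: 10 segments, chained into 1 closed loop(s), length Σ = 7.151371

segments=10 loops=1 length=7.151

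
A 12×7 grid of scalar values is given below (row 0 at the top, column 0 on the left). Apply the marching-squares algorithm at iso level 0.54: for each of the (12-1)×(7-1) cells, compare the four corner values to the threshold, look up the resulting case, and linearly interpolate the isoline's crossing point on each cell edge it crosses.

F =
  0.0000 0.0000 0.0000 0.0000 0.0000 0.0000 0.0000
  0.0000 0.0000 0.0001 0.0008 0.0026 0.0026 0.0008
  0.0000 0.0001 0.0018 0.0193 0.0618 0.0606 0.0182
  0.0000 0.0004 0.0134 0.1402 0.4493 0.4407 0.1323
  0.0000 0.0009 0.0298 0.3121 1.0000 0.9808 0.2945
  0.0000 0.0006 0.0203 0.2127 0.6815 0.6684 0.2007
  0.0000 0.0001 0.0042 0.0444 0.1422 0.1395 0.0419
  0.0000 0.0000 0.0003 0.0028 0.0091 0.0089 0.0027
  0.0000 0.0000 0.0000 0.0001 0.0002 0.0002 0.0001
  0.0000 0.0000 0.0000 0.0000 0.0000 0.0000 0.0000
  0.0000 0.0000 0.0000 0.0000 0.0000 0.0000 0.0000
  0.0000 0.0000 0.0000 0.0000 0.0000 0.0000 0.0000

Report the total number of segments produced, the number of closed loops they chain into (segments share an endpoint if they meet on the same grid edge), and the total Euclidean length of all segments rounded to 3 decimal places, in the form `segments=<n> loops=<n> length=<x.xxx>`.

cell (3,3): code 0100 → (3.165,4.000)–(4.000,3.331)
cell (3,4): code 1100 → (3.184,5.000)–(3.165,4.000)
cell (3,5): code 1000 → (4.000,5.642)–(3.184,5.000)
cell (4,3): code 0110 → (4.000,3.331)–(5.000,3.698)
cell (4,5): code 1001 → (5.000,5.275)–(4.000,5.642)
cell (5,3): code 0010 → (5.000,3.698)–(5.262,4.000)
cell (5,4): code 0011 → (5.262,4.000)–(5.243,5.000)
cell (5,5): code 0001 → (5.243,5.000)–(5.000,5.275)
total: 8 segments, chained into 1 closed loop(s), length Σ = 7.005996

segments=8 loops=1 length=7.006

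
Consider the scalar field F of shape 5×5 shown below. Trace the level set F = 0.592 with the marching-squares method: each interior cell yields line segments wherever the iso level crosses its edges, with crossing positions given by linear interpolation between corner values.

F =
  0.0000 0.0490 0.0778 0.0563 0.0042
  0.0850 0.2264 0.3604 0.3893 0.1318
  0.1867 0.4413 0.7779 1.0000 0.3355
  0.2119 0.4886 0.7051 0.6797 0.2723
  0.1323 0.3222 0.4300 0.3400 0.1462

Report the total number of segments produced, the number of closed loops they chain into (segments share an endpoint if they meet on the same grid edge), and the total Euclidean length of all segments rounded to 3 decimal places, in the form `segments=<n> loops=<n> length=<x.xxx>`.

segments=8 loops=1 length=6.731

cell (1,1): code 0100 → (1.555,2.000)–(2.000,1.448)
cell (1,2): code 1100 → (1.332,3.000)–(1.555,2.000)
cell (1,3): code 1000 → (2.000,3.614)–(1.332,3.000)
cell (2,1): code 0110 → (2.000,1.448)–(3.000,1.478)
cell (2,3): code 1001 → (3.000,3.215)–(2.000,3.614)
cell (3,1): code 0010 → (3.000,1.478)–(3.411,2.000)
cell (3,2): code 0011 → (3.411,2.000)–(3.258,3.000)
cell (3,3): code 0001 → (3.258,3.000)–(3.000,3.215)
total: 8 segments, chained into 1 closed loop(s), length Σ = 6.730879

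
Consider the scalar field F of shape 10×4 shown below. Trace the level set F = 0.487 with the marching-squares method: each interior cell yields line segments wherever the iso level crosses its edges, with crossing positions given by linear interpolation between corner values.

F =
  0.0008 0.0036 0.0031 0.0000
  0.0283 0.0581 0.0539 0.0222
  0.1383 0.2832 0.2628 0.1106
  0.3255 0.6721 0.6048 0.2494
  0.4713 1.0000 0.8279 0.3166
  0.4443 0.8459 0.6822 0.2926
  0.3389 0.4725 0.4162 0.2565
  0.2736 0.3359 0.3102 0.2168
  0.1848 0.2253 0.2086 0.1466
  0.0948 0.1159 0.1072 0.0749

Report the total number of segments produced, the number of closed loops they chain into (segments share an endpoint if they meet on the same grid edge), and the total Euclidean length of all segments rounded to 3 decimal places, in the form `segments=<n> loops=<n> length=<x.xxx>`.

segments=10 loops=1 length=9.591

cell (2,0): code 0100 → (2.524,1.000)–(3.000,0.466)
cell (2,1): code 1100 → (2.656,2.000)–(2.524,1.000)
cell (2,2): code 1000 → (3.000,2.331)–(2.656,2.000)
cell (3,0): code 0110 → (3.000,0.466)–(4.000,0.030)
cell (3,2): code 1001 → (4.000,2.667)–(3.000,2.331)
cell (4,0): code 0110 → (4.000,0.030)–(5.000,0.106)
cell (4,2): code 1001 → (5.000,2.501)–(4.000,2.667)
cell (5,0): code 0010 → (5.000,0.106)–(5.961,1.000)
cell (5,1): code 0011 → (5.961,1.000)–(5.734,2.000)
cell (5,2): code 0001 → (5.734,2.000)–(5.000,2.501)
total: 10 segments, chained into 1 closed loop(s), length Σ = 9.590804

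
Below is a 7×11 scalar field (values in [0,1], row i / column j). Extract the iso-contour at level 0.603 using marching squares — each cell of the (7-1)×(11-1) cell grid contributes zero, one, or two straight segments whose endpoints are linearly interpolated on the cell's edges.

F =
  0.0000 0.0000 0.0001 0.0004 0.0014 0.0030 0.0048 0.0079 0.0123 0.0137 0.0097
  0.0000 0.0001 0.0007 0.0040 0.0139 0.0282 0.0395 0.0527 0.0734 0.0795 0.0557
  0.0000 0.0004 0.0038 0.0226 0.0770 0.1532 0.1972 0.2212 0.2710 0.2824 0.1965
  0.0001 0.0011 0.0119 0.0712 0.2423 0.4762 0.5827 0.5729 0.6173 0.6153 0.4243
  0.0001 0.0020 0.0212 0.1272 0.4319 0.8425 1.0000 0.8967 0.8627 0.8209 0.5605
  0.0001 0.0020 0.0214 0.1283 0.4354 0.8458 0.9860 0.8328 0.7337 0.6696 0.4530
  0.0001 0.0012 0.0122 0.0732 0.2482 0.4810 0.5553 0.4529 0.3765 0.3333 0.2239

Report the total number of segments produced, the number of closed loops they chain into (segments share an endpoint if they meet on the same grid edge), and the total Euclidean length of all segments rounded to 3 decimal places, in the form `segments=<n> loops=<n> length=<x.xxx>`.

cell (2,7): code 0100 → (2.959,8.000)–(3.000,7.678)
cell (2,8): code 1100 → (2.963,9.000)–(2.959,8.000)
cell (2,9): code 1000 → (3.000,9.064)–(2.963,9.000)
cell (3,4): code 0100 → (3.346,5.000)–(4.000,4.417)
cell (3,5): code 1100 → (3.049,6.000)–(3.346,5.000)
cell (3,6): code 1100 → (3.093,7.000)–(3.049,6.000)
cell (3,7): code 1110 → (3.000,7.678)–(3.093,7.000)
cell (3,9): code 1001 → (4.000,9.837)–(3.000,9.064)
cell (4,4): code 0110 → (4.000,4.417)–(5.000,4.408)
cell (4,9): code 1001 → (5.000,9.307)–(4.000,9.837)
cell (5,4): code 0010 → (5.000,4.408)–(5.666,5.000)
cell (5,5): code 0011 → (5.666,5.000)–(5.889,6.000)
cell (5,6): code 0011 → (5.889,6.000)–(5.605,7.000)
cell (5,7): code 0011 → (5.605,7.000)–(5.366,8.000)
cell (5,8): code 0011 → (5.366,8.000)–(5.198,9.000)
cell (5,9): code 0001 → (5.198,9.000)–(5.000,9.307)
total: 16 segments, chained into 1 closed loop(s), length Σ = 13.761527

segments=16 loops=1 length=13.762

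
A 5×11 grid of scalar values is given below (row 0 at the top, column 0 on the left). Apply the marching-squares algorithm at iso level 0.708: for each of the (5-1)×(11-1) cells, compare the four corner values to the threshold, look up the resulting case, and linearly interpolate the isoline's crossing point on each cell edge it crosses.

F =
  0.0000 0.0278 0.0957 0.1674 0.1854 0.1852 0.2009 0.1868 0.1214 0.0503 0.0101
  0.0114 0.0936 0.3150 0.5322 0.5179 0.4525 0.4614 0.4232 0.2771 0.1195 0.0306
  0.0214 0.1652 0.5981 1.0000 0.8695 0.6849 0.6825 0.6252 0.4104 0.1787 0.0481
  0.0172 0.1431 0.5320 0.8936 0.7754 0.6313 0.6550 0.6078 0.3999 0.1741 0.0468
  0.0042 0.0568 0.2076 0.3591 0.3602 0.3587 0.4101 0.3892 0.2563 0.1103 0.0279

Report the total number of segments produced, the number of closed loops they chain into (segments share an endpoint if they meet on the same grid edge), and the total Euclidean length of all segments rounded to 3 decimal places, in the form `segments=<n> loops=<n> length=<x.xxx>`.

cell (1,2): code 0100 → (1.376,3.000)–(2.000,2.273)
cell (1,3): code 1100 → (1.541,4.000)–(1.376,3.000)
cell (1,4): code 1000 → (2.000,4.875)–(1.541,4.000)
cell (2,2): code 0110 → (2.000,2.273)–(3.000,2.487)
cell (2,4): code 1001 → (3.000,4.468)–(2.000,4.875)
cell (3,2): code 0010 → (3.000,2.487)–(3.347,3.000)
cell (3,3): code 0011 → (3.347,3.000)–(3.162,4.000)
cell (3,4): code 0001 → (3.162,4.000)–(3.000,4.468)
total: 8 segments, chained into 1 closed loop(s), length Σ = 7.193418

segments=8 loops=1 length=7.193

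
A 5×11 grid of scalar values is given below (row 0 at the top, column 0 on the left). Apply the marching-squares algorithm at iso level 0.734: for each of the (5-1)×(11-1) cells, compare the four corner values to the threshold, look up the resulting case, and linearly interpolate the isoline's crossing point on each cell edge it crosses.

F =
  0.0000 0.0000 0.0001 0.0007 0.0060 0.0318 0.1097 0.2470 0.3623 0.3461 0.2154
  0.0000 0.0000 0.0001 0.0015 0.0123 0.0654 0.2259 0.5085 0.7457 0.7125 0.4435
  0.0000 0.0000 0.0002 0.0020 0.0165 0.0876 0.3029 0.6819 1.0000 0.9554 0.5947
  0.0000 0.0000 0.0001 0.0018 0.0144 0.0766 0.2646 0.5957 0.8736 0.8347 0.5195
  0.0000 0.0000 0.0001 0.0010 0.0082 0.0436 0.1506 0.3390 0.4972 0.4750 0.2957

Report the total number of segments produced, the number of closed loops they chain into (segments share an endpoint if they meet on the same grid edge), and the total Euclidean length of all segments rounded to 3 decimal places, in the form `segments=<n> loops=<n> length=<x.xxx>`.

segments=10 loops=1 length=7.587

cell (0,7): code 0100 → (0.969,8.000)–(1.000,7.951)
cell (0,8): code 1000 → (1.000,8.352)–(0.969,8.000)
cell (1,7): code 0110 → (1.000,7.951)–(2.000,7.164)
cell (1,8): code 1101 → (1.089,9.000)–(1.000,8.352)
cell (1,9): code 1000 → (2.000,9.614)–(1.089,9.000)
cell (2,7): code 0110 → (2.000,7.164)–(3.000,7.498)
cell (2,9): code 1001 → (3.000,9.319)–(2.000,9.614)
cell (3,7): code 0010 → (3.000,7.498)–(3.371,8.000)
cell (3,8): code 0011 → (3.371,8.000)–(3.280,9.000)
cell (3,9): code 0001 → (3.280,9.000)–(3.000,9.319)
total: 10 segments, chained into 1 closed loop(s), length Σ = 7.586718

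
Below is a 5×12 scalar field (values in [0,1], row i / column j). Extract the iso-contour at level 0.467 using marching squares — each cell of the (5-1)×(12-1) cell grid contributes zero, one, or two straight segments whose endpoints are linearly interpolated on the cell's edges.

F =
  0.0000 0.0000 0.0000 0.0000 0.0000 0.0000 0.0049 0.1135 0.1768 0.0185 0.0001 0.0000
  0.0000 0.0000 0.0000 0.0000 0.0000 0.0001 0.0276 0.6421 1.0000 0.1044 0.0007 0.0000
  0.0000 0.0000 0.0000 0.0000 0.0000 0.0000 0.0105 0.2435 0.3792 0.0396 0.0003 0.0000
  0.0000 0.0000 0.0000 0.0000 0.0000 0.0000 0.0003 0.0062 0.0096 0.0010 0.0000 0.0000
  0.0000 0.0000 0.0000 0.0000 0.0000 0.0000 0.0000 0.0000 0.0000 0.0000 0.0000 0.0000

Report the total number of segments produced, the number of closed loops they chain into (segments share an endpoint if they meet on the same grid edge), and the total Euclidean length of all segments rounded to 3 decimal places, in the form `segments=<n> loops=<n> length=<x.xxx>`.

segments=6 loops=1 length=5.018

cell (0,6): code 0100 → (0.669,7.000)–(1.000,6.715)
cell (0,7): code 1100 → (0.353,8.000)–(0.669,7.000)
cell (0,8): code 1000 → (1.000,8.595)–(0.353,8.000)
cell (1,6): code 0010 → (1.000,6.715)–(1.439,7.000)
cell (1,7): code 0011 → (1.439,7.000)–(1.859,8.000)
cell (1,8): code 0001 → (1.859,8.000)–(1.000,8.595)
total: 6 segments, chained into 1 closed loop(s), length Σ = 5.017805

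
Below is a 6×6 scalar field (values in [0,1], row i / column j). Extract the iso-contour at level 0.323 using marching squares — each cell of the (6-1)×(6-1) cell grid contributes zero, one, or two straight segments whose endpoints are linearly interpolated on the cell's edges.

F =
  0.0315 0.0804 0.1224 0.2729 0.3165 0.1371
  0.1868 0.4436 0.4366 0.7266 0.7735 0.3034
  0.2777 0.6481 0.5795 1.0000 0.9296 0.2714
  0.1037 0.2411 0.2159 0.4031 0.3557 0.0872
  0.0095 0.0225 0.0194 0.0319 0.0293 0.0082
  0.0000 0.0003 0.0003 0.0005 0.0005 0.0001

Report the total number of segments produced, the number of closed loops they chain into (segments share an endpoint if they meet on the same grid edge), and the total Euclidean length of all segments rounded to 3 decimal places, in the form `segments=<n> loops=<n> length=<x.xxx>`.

segments=14 loops=1 length=12.925

cell (0,0): code 0100 → (0.668,1.000)–(1.000,0.530)
cell (0,1): code 1100 → (0.638,2.000)–(0.668,1.000)
cell (0,2): code 1100 → (0.110,3.000)–(0.638,2.000)
cell (0,3): code 1100 → (0.014,4.000)–(0.110,3.000)
cell (0,4): code 1000 → (1.000,4.958)–(0.014,4.000)
cell (1,0): code 0110 → (1.000,0.530)–(2.000,0.122)
cell (1,4): code 1001 → (2.000,4.922)–(1.000,4.958)
cell (2,0): code 0010 → (2.000,0.122)–(2.799,1.000)
cell (2,1): code 0011 → (2.799,1.000)–(2.705,2.000)
cell (2,2): code 0111 → (2.705,2.000)–(3.000,2.572)
cell (2,4): code 1001 → (3.000,4.122)–(2.000,4.922)
cell (3,2): code 0010 → (3.000,2.572)–(3.216,3.000)
cell (3,3): code 0011 → (3.216,3.000)–(3.100,4.000)
cell (3,4): code 0001 → (3.100,4.000)–(3.000,4.122)
total: 14 segments, chained into 1 closed loop(s), length Σ = 12.925273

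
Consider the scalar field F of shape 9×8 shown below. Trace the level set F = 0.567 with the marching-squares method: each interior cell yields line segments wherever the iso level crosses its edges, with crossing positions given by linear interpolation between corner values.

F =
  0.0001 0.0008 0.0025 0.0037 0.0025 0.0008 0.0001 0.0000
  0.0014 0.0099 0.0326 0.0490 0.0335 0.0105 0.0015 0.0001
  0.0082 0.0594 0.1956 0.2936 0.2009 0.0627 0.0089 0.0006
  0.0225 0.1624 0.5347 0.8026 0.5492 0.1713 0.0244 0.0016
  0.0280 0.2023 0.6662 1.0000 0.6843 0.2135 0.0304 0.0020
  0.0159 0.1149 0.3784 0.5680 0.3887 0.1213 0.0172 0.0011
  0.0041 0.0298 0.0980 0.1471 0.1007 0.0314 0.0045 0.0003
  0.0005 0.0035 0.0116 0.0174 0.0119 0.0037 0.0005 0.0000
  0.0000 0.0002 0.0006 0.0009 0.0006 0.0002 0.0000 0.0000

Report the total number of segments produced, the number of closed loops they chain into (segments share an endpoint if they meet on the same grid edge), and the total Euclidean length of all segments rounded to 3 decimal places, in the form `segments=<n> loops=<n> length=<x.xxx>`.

cell (2,2): code 0100 → (2.537,3.000)–(3.000,2.121)
cell (2,3): code 1000 → (3.000,3.930)–(2.537,3.000)
cell (3,1): code 0100 → (3.246,2.000)–(4.000,1.786)
cell (3,2): code 1110 → (3.000,2.121)–(3.246,2.000)
cell (3,3): code 1101 → (3.132,4.000)–(3.000,3.930)
cell (3,4): code 1000 → (4.000,4.249)–(3.132,4.000)
cell (4,1): code 0010 → (4.000,1.786)–(4.345,2.000)
cell (4,2): code 0111 → (4.345,2.000)–(5.000,2.995)
cell (4,3): code 1011 → (5.000,3.006)–(4.397,4.000)
cell (4,4): code 0001 → (4.397,4.000)–(4.000,4.249)
cell (5,2): code 0010 → (5.000,2.995)–(5.002,3.000)
cell (5,3): code 0001 → (5.002,3.000)–(5.000,3.006)
total: 12 segments, chained into 1 closed loop(s), length Σ = 7.382990

segments=12 loops=1 length=7.383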